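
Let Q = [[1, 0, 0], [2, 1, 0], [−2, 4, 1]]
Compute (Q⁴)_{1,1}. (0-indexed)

1

Q = I + N where N = [[0, 0, 0], [2, 0, 0], [−2, 4, 0]] is strictly lower-triangular, so N³ = 0.
(I + N)⁴ = I + 4·N + 6·N² = [[1, 0, 0], [8, 1, 0], [40, 16, 1]].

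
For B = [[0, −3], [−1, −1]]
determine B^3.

B^2 = [[3, 3], [1, 4]]
B^3 = [[−3, −12], [−4, −7]]

[[−3, −12], [−4, −7]]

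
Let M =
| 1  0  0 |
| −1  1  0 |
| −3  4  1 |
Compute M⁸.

[[1, 0, 0], [−8, 1, 0], [−136, 32, 1]]

M = I + N where N = [[0, 0, 0], [−1, 0, 0], [−3, 4, 0]] is strictly lower-triangular, so N³ = 0.
(I + N)⁸ = I + 8·N + 28·N² = [[1, 0, 0], [−8, 1, 0], [−136, 32, 1]].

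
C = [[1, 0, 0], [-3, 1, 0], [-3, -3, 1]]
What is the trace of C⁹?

C = I + N where N = [[0, 0, 0], [-3, 0, 0], [-3, -3, 0]] is strictly lower-triangular, so N³ = 0.
(I + N)⁹ = I + 9·N + 36·N² = [[1, 0, 0], [-27, 1, 0], [297, -27, 1]].

3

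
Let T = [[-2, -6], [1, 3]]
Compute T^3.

T² = T (a projection; rank 1, trace 1), so T^3 = T.

[[-2, -6], [1, 3]]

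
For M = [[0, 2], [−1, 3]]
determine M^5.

tr M = 3 and det M = 2, so the characteristic polynomial is λ² − (3)λ + (2) with roots 1 and 2.
Eigenvectors give P = [[−2, 1], [−1, 1]] with P⁻¹ = [[−1, 1], [−1, 2]], and M = P·diag(1, 2)·P⁻¹.
Then M^5 = P·diag(1, 32)·P⁻¹ = [[−2, 32], [−1, 32]] · [[−1, 1], [−1, 2]] = [[−30, 62], [−31, 63]].

[[−30, 62], [−31, 63]]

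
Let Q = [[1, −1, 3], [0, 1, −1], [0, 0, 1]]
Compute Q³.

Q = I + N where N = [[0, −1, 3], [0, 0, −1], [0, 0, 0]] is strictly upper-triangular, so N³ = 0.
(I + N)³ = I + 3·N + 3·N² = [[1, −3, 12], [0, 1, −3], [0, 0, 1]].

[[1, −3, 12], [0, 1, −3], [0, 0, 1]]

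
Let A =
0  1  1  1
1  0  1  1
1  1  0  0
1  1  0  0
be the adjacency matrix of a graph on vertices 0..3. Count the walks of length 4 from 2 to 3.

10

The number of length-4 walks from vertex 2 to vertex 3 is entry (2,3) of A^4, where A is the adjacency matrix.
A^2 = [[3, 2, 1, 1], [2, 3, 1, 1], [1, 1, 2, 2], [1, 1, 2, 2]]
A^3 = [[4, 5, 5, 5], [5, 4, 5, 5], [5, 5, 2, 2], [5, 5, 2, 2]]
A^4 = [[15, 14, 9, 9], [14, 15, 9, 9], [9, 9, 10, 10], [9, 9, 10, 10]]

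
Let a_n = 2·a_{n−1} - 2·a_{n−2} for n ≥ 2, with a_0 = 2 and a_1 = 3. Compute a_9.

48

With companion matrix M = [[2, -2], [1, 0]], [a_n, a_{n−1}]ᵀ = M·[a_{n−1}, a_{n−2}]ᵀ, so [a_9, a_8]ᵀ = M⁸·[a_1, a_0]ᵀ.
M⁸ = [[16, 0], [0, 16]], giving [a_9, a_8]ᵀ = [[48], [32]].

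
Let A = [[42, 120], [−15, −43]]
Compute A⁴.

tr A = −1 and det A = −6, so the characteristic polynomial is λ² − (−1)λ + (−6) with roots 2 and −3.
Eigenvectors give P = [[−3, −8], [1, 3]] with P⁻¹ = [[−3, −8], [1, 3]], and A = P·diag(2, −3)·P⁻¹.
Then A⁴ = P·diag(16, 81)·P⁻¹ = [[−48, −648], [16, 243]] · [[−3, −8], [1, 3]] = [[−504, −1560], [195, 601]].

[[−504, −1560], [195, 601]]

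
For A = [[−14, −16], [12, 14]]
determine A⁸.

tr A = 0 and det A = −4, so the characteristic polynomial is λ² − (0)λ + (−4) with roots −2 and 2.
Eigenvectors give P = [[4, −1], [−3, 1]] with P⁻¹ = [[1, 1], [3, 4]], and A = P·diag(−2, 2)·P⁻¹.
Then A⁸ = P·diag(256, 256)·P⁻¹ = [[1024, −256], [−768, 256]] · [[1, 1], [3, 4]] = [[256, 0], [0, 256]].

[[256, 0], [0, 256]]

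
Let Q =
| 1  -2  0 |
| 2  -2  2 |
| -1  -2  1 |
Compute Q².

[[-3, 2, -4], [-4, -4, -2], [-6, 4, -3]]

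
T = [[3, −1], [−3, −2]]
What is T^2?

[[12, −1], [−3, 7]]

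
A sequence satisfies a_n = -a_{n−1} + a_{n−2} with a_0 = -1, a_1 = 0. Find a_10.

With companion matrix Q = [[-1, 1], [1, 0]], [a_n, a_{n−1}]ᵀ = Q·[a_{n−1}, a_{n−2}]ᵀ, so [a_10, a_9]ᵀ = Q⁹·[a_1, a_0]ᵀ.
Q⁹ = [[-55, 34], [34, -21]], giving [a_10, a_9]ᵀ = [[-34], [21]].

-34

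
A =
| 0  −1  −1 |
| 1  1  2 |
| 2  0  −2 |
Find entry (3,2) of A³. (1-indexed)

2

A² = [[−3, −1, 0], [5, 0, −3], [−4, −2, 2]]
A³ = [[−1, 2, 1], [−6, −5, 1], [2, 2, −4]]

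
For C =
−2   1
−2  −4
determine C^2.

[[2, −6], [12, 14]]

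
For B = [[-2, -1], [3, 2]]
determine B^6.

B² = I (check: tr B = 0 and det B = -1), so B^6 = I since 6 is even.

[[1, 0], [0, 1]]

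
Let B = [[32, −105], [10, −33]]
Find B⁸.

[[−37574, 132405], [−12610, 44391]]

tr B = −1 and det B = −6, so the characteristic polynomial is λ² − (−1)λ + (−6) with roots −3 and 2.
Eigenvectors give P = [[3, 7], [1, 2]] with P⁻¹ = [[−2, 7], [1, −3]], and B = P·diag(−3, 2)·P⁻¹.
Then B⁸ = P·diag(6561, 256)·P⁻¹ = [[19683, 1792], [6561, 512]] · [[−2, 7], [1, −3]] = [[−37574, 132405], [−12610, 44391]].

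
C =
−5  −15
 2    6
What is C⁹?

[[−5, −15], [2, 6]]

C² = C (a projection; rank 1, trace 1), so C⁹ = C.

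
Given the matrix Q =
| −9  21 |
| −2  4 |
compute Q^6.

[[4719, −13965], [1330, −3926]]

tr Q = −5 and det Q = 6, so the characteristic polynomial is λ² − (−5)λ + (6) with roots −2 and −3.
Eigenvectors give P = [[3, 7], [1, 2]] with P⁻¹ = [[−2, 7], [1, −3]], and Q = P·diag(−2, −3)·P⁻¹.
Then Q^6 = P·diag(64, 729)·P⁻¹ = [[192, 5103], [64, 1458]] · [[−2, 7], [1, −3]] = [[4719, −13965], [1330, −3926]].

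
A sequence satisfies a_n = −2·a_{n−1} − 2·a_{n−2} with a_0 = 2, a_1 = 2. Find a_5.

−8

With companion matrix C = [[−2, −2], [1, 0]], [a_n, a_{n−1}]ᵀ = C·[a_{n−1}, a_{n−2}]ᵀ, so [a_5, a_4]ᵀ = C⁴·[a_1, a_0]ᵀ.
C⁴ = [[−4, 0], [0, −4]], giving [a_5, a_4]ᵀ = [[−8], [−8]].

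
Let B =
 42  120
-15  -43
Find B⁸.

tr B = -1 and det B = -6, so the characteristic polynomial is λ² − (-1)λ + (-6) with roots -3 and 2.
Eigenvectors give P = [[-8, -3], [3, 1]] with P⁻¹ = [[1, 3], [-3, -8]], and B = P·diag(-3, 2)·P⁻¹.
Then B⁸ = P·diag(6561, 256)·P⁻¹ = [[-52488, -768], [19683, 256]] · [[1, 3], [-3, -8]] = [[-50184, -151320], [18915, 57001]].

[[-50184, -151320], [18915, 57001]]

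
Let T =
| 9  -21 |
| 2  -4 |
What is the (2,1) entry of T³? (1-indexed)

tr T = 5 and det T = 6, so the characteristic polynomial is λ² − (5)λ + (6) with roots 3 and 2.
Eigenvectors give P = [[-7, -3], [-2, -1]] with P⁻¹ = [[-1, 3], [2, -7]], and T = P·diag(3, 2)·P⁻¹.
Then T³ = P·diag(27, 8)·P⁻¹ = [[-189, -24], [-54, -8]] · [[-1, 3], [2, -7]] = [[141, -399], [38, -106]].

38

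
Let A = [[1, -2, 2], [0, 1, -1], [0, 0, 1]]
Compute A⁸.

[[1, -16, 72], [0, 1, -8], [0, 0, 1]]

A = I + N where N = [[0, -2, 2], [0, 0, -1], [0, 0, 0]] is strictly upper-triangular, so N³ = 0.
(I + N)⁸ = I + 8·N + 28·N² = [[1, -16, 72], [0, 1, -8], [0, 0, 1]].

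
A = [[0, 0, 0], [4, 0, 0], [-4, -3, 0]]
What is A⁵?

A is strictly triangular, hence nilpotent: A³ = 0, so A⁵ = 0.

[[0, 0, 0], [0, 0, 0], [0, 0, 0]]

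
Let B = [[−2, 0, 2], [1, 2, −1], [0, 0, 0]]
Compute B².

[[4, 0, −4], [0, 4, 0], [0, 0, 0]]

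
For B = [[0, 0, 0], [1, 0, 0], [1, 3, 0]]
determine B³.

B is strictly triangular, hence nilpotent: B³ = 0, so B³ = 0.

[[0, 0, 0], [0, 0, 0], [0, 0, 0]]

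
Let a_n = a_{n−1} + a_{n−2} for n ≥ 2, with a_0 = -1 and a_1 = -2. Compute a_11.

With companion matrix A = [[1, 1], [1, 0]], [a_n, a_{n−1}]ᵀ = A·[a_{n−1}, a_{n−2}]ᵀ, so [a_11, a_10]ᵀ = A¹⁰·[a_1, a_0]ᵀ.
A¹⁰ = [[89, 55], [55, 34]], giving [a_11, a_10]ᵀ = [[-233], [-144]].

-233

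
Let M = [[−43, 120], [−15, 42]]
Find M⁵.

tr M = −1 and det M = −6, so the characteristic polynomial is λ² − (−1)λ + (−6) with roots −3 and 2.
Eigenvectors give P = [[−3, −8], [−1, −3]] with P⁻¹ = [[−3, 8], [1, −3]], and M = P·diag(−3, 2)·P⁻¹.
Then M⁵ = P·diag(−243, 32)·P⁻¹ = [[729, −256], [243, −96]] · [[−3, 8], [1, −3]] = [[−2443, 6600], [−825, 2232]].

[[−2443, 6600], [−825, 2232]]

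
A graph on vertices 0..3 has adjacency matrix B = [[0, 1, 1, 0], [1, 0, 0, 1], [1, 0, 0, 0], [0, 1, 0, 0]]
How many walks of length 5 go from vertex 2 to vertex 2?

The number of length-5 walks from vertex 2 to vertex 2 is entry (2,2) of B^5, where B is the adjacency matrix.
B^2 = [[2, 0, 0, 1], [0, 2, 1, 0], [0, 1, 1, 0], [1, 0, 0, 1]]
B^3 = [[0, 3, 2, 0], [3, 0, 0, 2], [2, 0, 0, 1], [0, 2, 1, 0]]
B^4 = [[5, 0, 0, 3], [0, 5, 3, 0], [0, 3, 2, 0], [3, 0, 0, 2]]
B^5 = [[0, 8, 5, 0], [8, 0, 0, 5], [5, 0, 0, 3], [0, 5, 3, 0]]

0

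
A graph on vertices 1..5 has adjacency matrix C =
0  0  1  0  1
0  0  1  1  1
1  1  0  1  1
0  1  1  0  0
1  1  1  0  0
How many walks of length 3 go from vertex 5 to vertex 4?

3

The number of length-3 walks from vertex 5 to vertex 4 is entry (5,4) of C³, where C is the adjacency matrix.
C² = [[2, 2, 1, 1, 1], [2, 3, 2, 1, 1], [1, 2, 4, 1, 2], [1, 1, 1, 2, 2], [1, 1, 2, 2, 3]]
C³ = [[2, 3, 6, 3, 5], [3, 4, 7, 5, 7], [6, 7, 6, 6, 7], [3, 5, 6, 2, 3], [5, 7, 7, 3, 4]]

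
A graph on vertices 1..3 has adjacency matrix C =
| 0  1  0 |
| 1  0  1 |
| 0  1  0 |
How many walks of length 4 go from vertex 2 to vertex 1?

The number of length-4 walks from vertex 2 to vertex 1 is entry (2,1) of C⁴, where C is the adjacency matrix.
C² = [[1, 0, 1], [0, 2, 0], [1, 0, 1]]
C³ = [[0, 2, 0], [2, 0, 2], [0, 2, 0]]
C⁴ = [[2, 0, 2], [0, 4, 0], [2, 0, 2]]

0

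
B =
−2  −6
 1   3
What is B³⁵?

[[−2, −6], [1, 3]]

B² = B (a projection; rank 1, trace 1), so B³⁵ = B.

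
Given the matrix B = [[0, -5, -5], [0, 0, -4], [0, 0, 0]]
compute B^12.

B is strictly triangular, hence nilpotent: B^3 = 0, so B^12 = 0.

[[0, 0, 0], [0, 0, 0], [0, 0, 0]]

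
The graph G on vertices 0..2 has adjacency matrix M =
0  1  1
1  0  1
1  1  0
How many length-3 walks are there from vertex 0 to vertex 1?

The number of length-3 walks from vertex 0 to vertex 1 is entry (0,1) of M³, where M is the adjacency matrix.
M² = [[2, 1, 1], [1, 2, 1], [1, 1, 2]]
M³ = [[2, 3, 3], [3, 2, 3], [3, 3, 2]]

3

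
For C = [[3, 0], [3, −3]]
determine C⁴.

C² = [[9, 0], [0, 9]]
C³ = [[27, 0], [27, −27]]
C⁴ = [[81, 0], [0, 81]]

[[81, 0], [0, 81]]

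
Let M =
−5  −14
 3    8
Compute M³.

tr M = 3 and det M = 2, so the characteristic polynomial is λ² − (3)λ + (2) with roots 2 and 1.
Eigenvectors give P = [[−2, 7], [1, −3]] with P⁻¹ = [[3, 7], [1, 2]], and M = P·diag(2, 1)·P⁻¹.
Then M³ = P·diag(8, 1)·P⁻¹ = [[−16, 7], [8, −3]] · [[3, 7], [1, 2]] = [[−41, −98], [21, 50]].

[[−41, −98], [21, 50]]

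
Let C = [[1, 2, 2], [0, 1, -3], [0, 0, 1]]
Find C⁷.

C = I + N where N = [[0, 2, 2], [0, 0, -3], [0, 0, 0]] is strictly upper-triangular, so N³ = 0.
(I + N)⁷ = I + 7·N + 21·N² = [[1, 14, -112], [0, 1, -21], [0, 0, 1]].

[[1, 14, -112], [0, 1, -21], [0, 0, 1]]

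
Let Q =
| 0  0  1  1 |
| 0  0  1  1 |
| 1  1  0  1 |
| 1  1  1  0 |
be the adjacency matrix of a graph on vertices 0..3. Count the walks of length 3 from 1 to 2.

5

The number of length-3 walks from vertex 1 to vertex 2 is entry (1,2) of Q³, where Q is the adjacency matrix.
Q² = [[2, 2, 1, 1], [2, 2, 1, 1], [1, 1, 3, 2], [1, 1, 2, 3]]
Q³ = [[2, 2, 5, 5], [2, 2, 5, 5], [5, 5, 4, 5], [5, 5, 5, 4]]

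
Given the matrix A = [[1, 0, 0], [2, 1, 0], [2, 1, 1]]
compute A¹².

A = I + N where N = [[0, 0, 0], [2, 0, 0], [2, 1, 0]] is strictly lower-triangular, so N³ = 0.
(I + N)¹² = I + 12·N + 66·N² = [[1, 0, 0], [24, 1, 0], [156, 12, 1]].

[[1, 0, 0], [24, 1, 0], [156, 12, 1]]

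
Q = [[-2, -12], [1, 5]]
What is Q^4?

tr Q = 3 and det Q = 2, so the characteristic polynomial is λ² − (3)λ + (2) with roots 2 and 1.
Eigenvectors give P = [[-3, 4], [1, -1]] with P⁻¹ = [[1, 4], [1, 3]], and Q = P·diag(2, 1)·P⁻¹.
Then Q^4 = P·diag(16, 1)·P⁻¹ = [[-48, 4], [16, -1]] · [[1, 4], [1, 3]] = [[-44, -180], [15, 61]].

[[-44, -180], [15, 61]]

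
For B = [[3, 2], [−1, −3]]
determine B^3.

B^2 = [[7, 0], [0, 7]]
B^3 = [[21, 14], [−7, −21]]

[[21, 14], [−7, −21]]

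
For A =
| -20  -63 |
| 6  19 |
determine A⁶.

tr A = -1 and det A = -2, so the characteristic polynomial is λ² − (-1)λ + (-2) with roots -2 and 1.
Eigenvectors give P = [[7, -3], [-2, 1]] with P⁻¹ = [[1, 3], [2, 7]], and A = P·diag(-2, 1)·P⁻¹.
Then A⁶ = P·diag(64, 1)·P⁻¹ = [[448, -3], [-128, 1]] · [[1, 3], [2, 7]] = [[442, 1323], [-126, -377]].

[[442, 1323], [-126, -377]]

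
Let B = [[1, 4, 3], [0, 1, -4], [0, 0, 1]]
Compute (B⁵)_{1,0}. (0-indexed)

0

B = I + N where N = [[0, 4, 3], [0, 0, -4], [0, 0, 0]] is strictly upper-triangular, so N³ = 0.
(I + N)⁵ = I + 5·N + 10·N² = [[1, 20, -145], [0, 1, -20], [0, 0, 1]].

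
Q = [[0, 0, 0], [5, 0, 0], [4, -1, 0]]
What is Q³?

[[0, 0, 0], [0, 0, 0], [0, 0, 0]]

Q is strictly triangular, hence nilpotent: Q³ = 0, so Q³ = 0.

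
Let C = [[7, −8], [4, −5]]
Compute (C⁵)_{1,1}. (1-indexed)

tr C = 2 and det C = −3, so the characteristic polynomial is λ² − (2)λ + (−3) with roots 3 and −1.
Eigenvectors give P = [[2, −1], [1, −1]] with P⁻¹ = [[1, −1], [1, −2]], and C = P·diag(3, −1)·P⁻¹.
Then C⁵ = P·diag(243, −1)·P⁻¹ = [[486, 1], [243, 1]] · [[1, −1], [1, −2]] = [[487, −488], [244, −245]].

487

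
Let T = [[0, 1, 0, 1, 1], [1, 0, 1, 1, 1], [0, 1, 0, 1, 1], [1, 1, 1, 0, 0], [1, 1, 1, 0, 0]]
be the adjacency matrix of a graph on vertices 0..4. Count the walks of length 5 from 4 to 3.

The number of length-5 walks from vertex 4 to vertex 3 is entry (4,3) of T⁵, where T is the adjacency matrix.
T² = [[3, 2, 3, 1, 1], [2, 4, 2, 2, 2], [3, 2, 3, 1, 1], [1, 2, 1, 3, 3], [1, 2, 1, 3, 3]]
T³ = [[4, 8, 4, 8, 8], [8, 8, 8, 8, 8], [4, 8, 4, 8, 8], [8, 8, 8, 4, 4], [8, 8, 8, 4, 4]]
T⁴ = [[24, 24, 24, 16, 16], [24, 32, 24, 24, 24], [24, 24, 24, 16, 16], [16, 24, 16, 24, 24], [16, 24, 16, 24, 24]]
T⁵ = [[56, 80, 56, 72, 72], [80, 96, 80, 80, 80], [56, 80, 56, 72, 72], [72, 80, 72, 56, 56], [72, 80, 72, 56, 56]]

56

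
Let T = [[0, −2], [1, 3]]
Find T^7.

tr T = 3 and det T = 2, so the characteristic polynomial is λ² − (3)λ + (2) with roots 1 and 2.
Eigenvectors give P = [[2, −1], [−1, 1]] with P⁻¹ = [[1, 1], [1, 2]], and T = P·diag(1, 2)·P⁻¹.
Then T^7 = P·diag(1, 128)·P⁻¹ = [[2, −128], [−1, 128]] · [[1, 1], [1, 2]] = [[−126, −254], [127, 255]].

[[−126, −254], [127, 255]]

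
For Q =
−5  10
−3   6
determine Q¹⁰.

Q² = Q (a projection; rank 1, trace 1), so Q¹⁰ = Q.

[[−5, 10], [−3, 6]]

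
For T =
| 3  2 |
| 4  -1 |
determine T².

[[17, 4], [8, 9]]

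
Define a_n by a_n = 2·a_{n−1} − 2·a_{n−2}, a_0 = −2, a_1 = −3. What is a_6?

With companion matrix A = [[2, −2], [1, 0]], [a_n, a_{n−1}]ᵀ = A·[a_{n−1}, a_{n−2}]ᵀ, so [a_6, a_5]ᵀ = A^5·[a_1, a_0]ᵀ.
A^5 = [[−8, 8], [−4, 0]], giving [a_6, a_5]ᵀ = [[8], [12]].

8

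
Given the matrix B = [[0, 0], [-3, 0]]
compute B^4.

[[0, 0], [0, 0]]

B is strictly triangular, hence nilpotent: B^2 = 0, so B^4 = 0.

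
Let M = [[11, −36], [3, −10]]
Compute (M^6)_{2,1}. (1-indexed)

tr M = 1 and det M = −2, so the characteristic polynomial is λ² − (1)λ + (−2) with roots 2 and −1.
Eigenvectors give P = [[4, 3], [1, 1]] with P⁻¹ = [[1, −3], [−1, 4]], and M = P·diag(2, −1)·P⁻¹.
Then M^6 = P·diag(64, 1)·P⁻¹ = [[256, 3], [64, 1]] · [[1, −3], [−1, 4]] = [[253, −756], [63, −188]].

63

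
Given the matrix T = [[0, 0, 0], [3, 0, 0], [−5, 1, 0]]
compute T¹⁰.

[[0, 0, 0], [0, 0, 0], [0, 0, 0]]

T is strictly triangular, hence nilpotent: T³ = 0, so T¹⁰ = 0.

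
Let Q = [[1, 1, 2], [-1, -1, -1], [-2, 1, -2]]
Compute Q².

[[-4, 2, -3], [2, -1, 1], [1, -5, -1]]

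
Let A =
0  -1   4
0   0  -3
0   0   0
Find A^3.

[[0, 0, 0], [0, 0, 0], [0, 0, 0]]

A is strictly triangular, hence nilpotent: A^3 = 0, so A^3 = 0.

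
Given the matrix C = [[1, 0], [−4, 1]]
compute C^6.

C = I + N where N = [[0, 0], [−4, 0]] is strictly lower-triangular, so N^2 = 0.
(I + N)^6 = I + 6·N = [[1, 0], [−24, 1]].

[[1, 0], [−24, 1]]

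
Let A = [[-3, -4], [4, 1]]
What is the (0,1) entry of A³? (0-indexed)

36

A² = [[-7, 8], [-8, -15]]
A³ = [[53, 36], [-36, 17]]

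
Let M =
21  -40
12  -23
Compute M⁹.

tr M = -2 and det M = -3, so the characteristic polynomial is λ² − (-2)λ + (-3) with roots -3 and 1.
Eigenvectors give P = [[-5, 2], [-3, 1]] with P⁻¹ = [[1, -2], [3, -5]], and M = P·diag(-3, 1)·P⁻¹.
Then M⁹ = P·diag(-19683, 1)·P⁻¹ = [[98415, 2], [59049, 1]] · [[1, -2], [3, -5]] = [[98421, -196840], [59052, -118103]].

[[98421, -196840], [59052, -118103]]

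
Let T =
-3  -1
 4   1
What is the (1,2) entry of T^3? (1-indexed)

-3

T^2 = [[5, 2], [-8, -3]]
T^3 = [[-7, -3], [12, 5]]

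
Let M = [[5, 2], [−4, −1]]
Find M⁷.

tr M = 4 and det M = 3, so the characteristic polynomial is λ² − (4)λ + (3) with roots 3 and 1.
Eigenvectors give P = [[−1, −1], [1, 2]] with P⁻¹ = [[−2, −1], [1, 1]], and M = P·diag(3, 1)·P⁻¹.
Then M⁷ = P·diag(2187, 1)·P⁻¹ = [[−2187, −1], [2187, 2]] · [[−2, −1], [1, 1]] = [[4373, 2186], [−4372, −2185]].

[[4373, 2186], [−4372, −2185]]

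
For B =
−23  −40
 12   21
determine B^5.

tr B = −2 and det B = −3, so the characteristic polynomial is λ² − (−2)λ + (−3) with roots −3 and 1.
Eigenvectors give P = [[−2, −5], [1, 3]] with P⁻¹ = [[−3, −5], [1, 2]], and B = P·diag(−3, 1)·P⁻¹.
Then B^5 = P·diag(−243, 1)·P⁻¹ = [[486, −5], [−243, 3]] · [[−3, −5], [1, 2]] = [[−1463, −2440], [732, 1221]].

[[−1463, −2440], [732, 1221]]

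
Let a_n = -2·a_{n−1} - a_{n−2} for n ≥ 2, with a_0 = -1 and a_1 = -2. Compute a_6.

With companion matrix B = [[-2, -1], [1, 0]], [a_n, a_{n−1}]ᵀ = B·[a_{n−1}, a_{n−2}]ᵀ, so [a_6, a_5]ᵀ = B⁵·[a_1, a_0]ᵀ.
B⁵ = [[-6, -5], [5, 4]], giving [a_6, a_5]ᵀ = [[17], [-14]].

17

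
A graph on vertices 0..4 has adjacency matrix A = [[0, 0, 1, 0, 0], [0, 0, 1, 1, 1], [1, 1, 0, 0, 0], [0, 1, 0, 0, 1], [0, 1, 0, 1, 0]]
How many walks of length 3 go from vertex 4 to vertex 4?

2

The number of length-3 walks from vertex 4 to vertex 4 is entry (4,4) of A³, where A is the adjacency matrix.
A² = [[1, 1, 0, 0, 0], [1, 3, 0, 1, 1], [0, 0, 2, 1, 1], [0, 1, 1, 2, 1], [0, 1, 1, 1, 2]]
A³ = [[0, 0, 2, 1, 1], [0, 2, 4, 4, 4], [2, 4, 0, 1, 1], [1, 4, 1, 2, 3], [1, 4, 1, 3, 2]]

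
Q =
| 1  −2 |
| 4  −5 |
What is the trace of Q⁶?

730

tr Q = −4 and det Q = 3, so the characteristic polynomial is λ² − (−4)λ + (3) with roots −3 and −1.
Eigenvectors give P = [[1, 1], [2, 1]] with P⁻¹ = [[−1, 1], [2, −1]], and Q = P·diag(−3, −1)·P⁻¹.
Then Q⁶ = P·diag(729, 1)·P⁻¹ = [[729, 1], [1458, 1]] · [[−1, 1], [2, −1]] = [[−727, 728], [−1456, 1457]].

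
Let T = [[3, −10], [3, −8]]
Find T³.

[[87, −190], [57, −122]]

tr T = −5 and det T = 6, so the characteristic polynomial is λ² − (−5)λ + (6) with roots −2 and −3.
Eigenvectors give P = [[−2, 5], [−1, 3]] with P⁻¹ = [[−3, 5], [−1, 2]], and T = P·diag(−2, −3)·P⁻¹.
Then T³ = P·diag(−8, −27)·P⁻¹ = [[16, −135], [8, −81]] · [[−3, 5], [−1, 2]] = [[87, −190], [57, −122]].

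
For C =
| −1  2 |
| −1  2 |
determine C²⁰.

[[−1, 2], [−1, 2]]

C² = C (a projection; rank 1, trace 1), so C²⁰ = C.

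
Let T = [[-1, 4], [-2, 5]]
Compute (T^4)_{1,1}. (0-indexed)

161

tr T = 4 and det T = 3, so the characteristic polynomial is λ² − (4)λ + (3) with roots 3 and 1.
Eigenvectors give P = [[-1, 2], [-1, 1]] with P⁻¹ = [[1, -2], [1, -1]], and T = P·diag(3, 1)·P⁻¹.
Then T^4 = P·diag(81, 1)·P⁻¹ = [[-81, 2], [-81, 1]] · [[1, -2], [1, -1]] = [[-79, 160], [-80, 161]].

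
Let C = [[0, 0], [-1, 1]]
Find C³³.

[[0, 0], [-1, 1]]

C² = C (a projection; rank 1, trace 1), so C³³ = C.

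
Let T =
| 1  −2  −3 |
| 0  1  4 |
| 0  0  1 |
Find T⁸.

[[1, −16, −248], [0, 1, 32], [0, 0, 1]]

T = I + N where N = [[0, −2, −3], [0, 0, 4], [0, 0, 0]] is strictly upper-triangular, so N³ = 0.
(I + N)⁸ = I + 8·N + 28·N² = [[1, −16, −248], [0, 1, 32], [0, 0, 1]].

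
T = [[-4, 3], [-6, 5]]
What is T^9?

tr T = 1 and det T = -2, so the characteristic polynomial is λ² − (1)λ + (-2) with roots -1 and 2.
Eigenvectors give P = [[1, -1], [1, -2]] with P⁻¹ = [[2, -1], [1, -1]], and T = P·diag(-1, 2)·P⁻¹.
Then T^9 = P·diag(-1, 512)·P⁻¹ = [[-1, -512], [-1, -1024]] · [[2, -1], [1, -1]] = [[-514, 513], [-1026, 1025]].

[[-514, 513], [-1026, 1025]]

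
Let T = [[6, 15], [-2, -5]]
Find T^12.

[[6, 15], [-2, -5]]

T² = T (a projection; rank 1, trace 1), so T^12 = T.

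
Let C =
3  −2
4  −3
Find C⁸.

C² = I (check: tr C = 0 and det C = −1), so C⁸ = I since 8 is even.

[[1, 0], [0, 1]]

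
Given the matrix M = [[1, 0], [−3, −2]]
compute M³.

[[1, 0], [−9, −8]]

tr M = −1 and det M = −2, so the characteristic polynomial is λ² − (−1)λ + (−2) with roots −2 and 1.
Eigenvectors give P = [[0, 1], [−1, −1]] with P⁻¹ = [[−1, −1], [1, 0]], and M = P·diag(−2, 1)·P⁻¹.
Then M³ = P·diag(−8, 1)·P⁻¹ = [[0, 1], [8, −1]] · [[−1, −1], [1, 0]] = [[1, 0], [−9, −8]].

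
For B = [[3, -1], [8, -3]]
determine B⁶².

B² = I (check: tr B = 0 and det B = -1), so B⁶² = I since 62 is even.

[[1, 0], [0, 1]]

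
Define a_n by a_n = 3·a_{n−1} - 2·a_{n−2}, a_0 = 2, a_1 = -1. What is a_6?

With companion matrix B = [[3, -2], [1, 0]], [a_n, a_{n−1}]ᵀ = B·[a_{n−1}, a_{n−2}]ᵀ, so [a_6, a_5]ᵀ = B⁵·[a_1, a_0]ᵀ.
B⁵ = [[63, -62], [31, -30]], giving [a_6, a_5]ᵀ = [[-187], [-91]].

-187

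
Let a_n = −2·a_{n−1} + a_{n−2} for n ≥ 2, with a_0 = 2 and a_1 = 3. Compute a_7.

367

With companion matrix Q = [[−2, 1], [1, 0]], [a_n, a_{n−1}]ᵀ = Q·[a_{n−1}, a_{n−2}]ᵀ, so [a_7, a_6]ᵀ = Q⁶·[a_1, a_0]ᵀ.
Q⁶ = [[169, −70], [−70, 29]], giving [a_7, a_6]ᵀ = [[367], [−152]].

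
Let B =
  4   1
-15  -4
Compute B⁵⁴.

[[1, 0], [0, 1]]

B² = I (check: tr B = 0 and det B = -1), so B⁵⁴ = I since 54 is even.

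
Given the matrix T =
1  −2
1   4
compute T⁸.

[[−6049, −12610], [6305, 12866]]

tr T = 5 and det T = 6, so the characteristic polynomial is λ² − (5)λ + (6) with roots 2 and 3.
Eigenvectors give P = [[2, −1], [−1, 1]] with P⁻¹ = [[1, 1], [1, 2]], and T = P·diag(2, 3)·P⁻¹.
Then T⁸ = P·diag(256, 6561)·P⁻¹ = [[512, −6561], [−256, 6561]] · [[1, 1], [1, 2]] = [[−6049, −12610], [6305, 12866]].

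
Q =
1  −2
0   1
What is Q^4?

[[1, −8], [0, 1]]

Q = I + N where N = [[0, −2], [0, 0]] is strictly upper-triangular, so N^2 = 0.
(I + N)^4 = I + 4·N = [[1, −8], [0, 1]].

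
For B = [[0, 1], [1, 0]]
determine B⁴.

B² = I (check: tr B = 0 and det B = −1), so B⁴ = I since 4 is even.

[[1, 0], [0, 1]]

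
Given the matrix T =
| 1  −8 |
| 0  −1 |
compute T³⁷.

[[1, −8], [0, −1]]

T² = I (check: tr T = 0 and det T = −1), so T³⁷ = T since 37 is odd.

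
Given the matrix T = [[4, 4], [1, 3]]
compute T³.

[[108, 164], [41, 67]]

T² = [[20, 28], [7, 13]]
T³ = [[108, 164], [41, 67]]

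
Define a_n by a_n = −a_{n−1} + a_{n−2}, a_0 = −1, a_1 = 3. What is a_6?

−29

With companion matrix T = [[−1, 1], [1, 0]], [a_n, a_{n−1}]ᵀ = T·[a_{n−1}, a_{n−2}]ᵀ, so [a_6, a_5]ᵀ = T⁵·[a_1, a_0]ᵀ.
T⁵ = [[−8, 5], [5, −3]], giving [a_6, a_5]ᵀ = [[−29], [18]].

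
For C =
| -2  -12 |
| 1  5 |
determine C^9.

[[-1532, -6132], [511, 2045]]

tr C = 3 and det C = 2, so the characteristic polynomial is λ² − (3)λ + (2) with roots 2 and 1.
Eigenvectors give P = [[-3, -4], [1, 1]] with P⁻¹ = [[1, 4], [-1, -3]], and C = P·diag(2, 1)·P⁻¹.
Then C^9 = P·diag(512, 1)·P⁻¹ = [[-1536, -4], [512, 1]] · [[1, 4], [-1, -3]] = [[-1532, -6132], [511, 2045]].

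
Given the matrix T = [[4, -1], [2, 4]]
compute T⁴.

[[68, -224], [448, 68]]

T² = [[14, -8], [16, 14]]
T³ = [[40, -46], [92, 40]]
T⁴ = [[68, -224], [448, 68]]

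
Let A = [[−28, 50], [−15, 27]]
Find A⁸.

[[38086, −63050], [18915, −31269]]

tr A = −1 and det A = −6, so the characteristic polynomial is λ² − (−1)λ + (−6) with roots 2 and −3.
Eigenvectors give P = [[−5, 2], [−3, 1]] with P⁻¹ = [[1, −2], [3, −5]], and A = P·diag(2, −3)·P⁻¹.
Then A⁸ = P·diag(256, 6561)·P⁻¹ = [[−1280, 13122], [−768, 6561]] · [[1, −2], [3, −5]] = [[38086, −63050], [18915, −31269]].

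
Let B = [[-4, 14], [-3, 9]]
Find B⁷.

[[-12226, 28826], [-6177, 14541]]

tr B = 5 and det B = 6, so the characteristic polynomial is λ² − (5)λ + (6) with roots 3 and 2.
Eigenvectors give P = [[2, 7], [1, 3]] with P⁻¹ = [[-3, 7], [1, -2]], and B = P·diag(3, 2)·P⁻¹.
Then B⁷ = P·diag(2187, 128)·P⁻¹ = [[4374, 896], [2187, 384]] · [[-3, 7], [1, -2]] = [[-12226, 28826], [-6177, 14541]].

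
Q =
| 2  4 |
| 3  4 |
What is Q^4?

[[688, 1056], [792, 1216]]

Q^2 = [[16, 24], [18, 28]]
Q^3 = [[104, 160], [120, 184]]
Q^4 = [[688, 1056], [792, 1216]]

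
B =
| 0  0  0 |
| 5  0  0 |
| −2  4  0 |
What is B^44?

[[0, 0, 0], [0, 0, 0], [0, 0, 0]]

B is strictly triangular, hence nilpotent: B^3 = 0, so B^44 = 0.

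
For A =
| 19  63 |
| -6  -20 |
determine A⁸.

tr A = -1 and det A = -2, so the characteristic polynomial is λ² − (-1)λ + (-2) with roots -2 and 1.
Eigenvectors give P = [[-3, -7], [1, 2]] with P⁻¹ = [[2, 7], [-1, -3]], and A = P·diag(-2, 1)·P⁻¹.
Then A⁸ = P·diag(256, 1)·P⁻¹ = [[-768, -7], [256, 2]] · [[2, 7], [-1, -3]] = [[-1529, -5355], [510, 1786]].

[[-1529, -5355], [510, 1786]]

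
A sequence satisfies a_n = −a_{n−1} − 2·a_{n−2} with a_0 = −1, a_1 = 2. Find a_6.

With companion matrix B = [[−1, −2], [1, 0]], [a_n, a_{n−1}]ᵀ = B·[a_{n−1}, a_{n−2}]ᵀ, so [a_6, a_5]ᵀ = B⁵·[a_1, a_0]ᵀ.
B⁵ = [[−5, 2], [−1, −6]], giving [a_6, a_5]ᵀ = [[−12], [4]].

−12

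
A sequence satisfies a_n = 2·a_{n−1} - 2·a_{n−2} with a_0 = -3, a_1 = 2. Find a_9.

32

With companion matrix Q = [[2, -2], [1, 0]], [a_n, a_{n−1}]ᵀ = Q·[a_{n−1}, a_{n−2}]ᵀ, so [a_9, a_8]ᵀ = Q⁸·[a_1, a_0]ᵀ.
Q⁸ = [[16, 0], [0, 16]], giving [a_9, a_8]ᵀ = [[32], [-48]].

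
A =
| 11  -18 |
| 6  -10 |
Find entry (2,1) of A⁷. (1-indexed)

258

tr A = 1 and det A = -2, so the characteristic polynomial is λ² − (1)λ + (-2) with roots 2 and -1.
Eigenvectors give P = [[2, -3], [1, -2]] with P⁻¹ = [[2, -3], [1, -2]], and A = P·diag(2, -1)·P⁻¹.
Then A⁷ = P·diag(128, -1)·P⁻¹ = [[256, 3], [128, 2]] · [[2, -3], [1, -2]] = [[515, -774], [258, -388]].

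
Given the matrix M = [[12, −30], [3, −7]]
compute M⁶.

tr M = 5 and det M = 6, so the characteristic polynomial is λ² − (5)λ + (6) with roots 2 and 3.
Eigenvectors give P = [[3, −10], [1, −3]] with P⁻¹ = [[−3, 10], [−1, 3]], and M = P·diag(2, 3)·P⁻¹.
Then M⁶ = P·diag(64, 729)·P⁻¹ = [[192, −7290], [64, −2187]] · [[−3, 10], [−1, 3]] = [[6714, −19950], [1995, −5921]].

[[6714, −19950], [1995, −5921]]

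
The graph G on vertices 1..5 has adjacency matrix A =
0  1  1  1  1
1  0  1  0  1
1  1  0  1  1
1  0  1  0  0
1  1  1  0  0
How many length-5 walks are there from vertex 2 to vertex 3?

93

The number of length-5 walks from vertex 2 to vertex 3 is entry (2,3) of A⁵, where A is the adjacency matrix.
A² = [[4, 2, 3, 1, 2], [2, 3, 2, 2, 2], [3, 2, 4, 1, 2], [1, 2, 1, 2, 2], [2, 2, 2, 2, 3]]
A³ = [[8, 9, 9, 7, 9], [9, 6, 9, 4, 7], [9, 9, 8, 7, 9], [7, 4, 7, 2, 4], [9, 7, 9, 4, 6]]
A⁴ = [[34, 26, 33, 17, 26], [26, 25, 26, 18, 24], [33, 26, 34, 17, 26], [17, 18, 17, 14, 18], [26, 24, 26, 18, 25]]
A⁵ = [[102, 93, 103, 67, 93], [93, 76, 93, 52, 77], [103, 93, 102, 67, 93], [67, 52, 67, 34, 52], [93, 77, 93, 52, 76]]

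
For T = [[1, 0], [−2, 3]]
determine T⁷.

tr T = 4 and det T = 3, so the characteristic polynomial is λ² − (4)λ + (3) with roots 3 and 1.
Eigenvectors give P = [[0, 1], [−1, 1]] with P⁻¹ = [[1, −1], [1, 0]], and T = P·diag(3, 1)·P⁻¹.
Then T⁷ = P·diag(2187, 1)·P⁻¹ = [[0, 1], [−2187, 1]] · [[1, −1], [1, 0]] = [[1, 0], [−2186, 2187]].

[[1, 0], [−2186, 2187]]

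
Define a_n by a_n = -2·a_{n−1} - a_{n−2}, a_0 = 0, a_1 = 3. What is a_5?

15

With companion matrix A = [[-2, -1], [1, 0]], [a_n, a_{n−1}]ᵀ = A·[a_{n−1}, a_{n−2}]ᵀ, so [a_5, a_4]ᵀ = A⁴·[a_1, a_0]ᵀ.
A⁴ = [[5, 4], [-4, -3]], giving [a_5, a_4]ᵀ = [[15], [-12]].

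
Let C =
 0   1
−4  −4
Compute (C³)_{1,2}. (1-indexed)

C² = [[−4, −4], [16, 12]]
C³ = [[16, 12], [−48, −32]]

12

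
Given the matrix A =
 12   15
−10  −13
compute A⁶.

[[−1266, −1995], [1330, 2059]]

tr A = −1 and det A = −6, so the characteristic polynomial is λ² − (−1)λ + (−6) with roots 2 and −3.
Eigenvectors give P = [[−3, 1], [2, −1]] with P⁻¹ = [[−1, −1], [−2, −3]], and A = P·diag(2, −3)·P⁻¹.
Then A⁶ = P·diag(64, 729)·P⁻¹ = [[−192, 729], [128, −729]] · [[−1, −1], [−2, −3]] = [[−1266, −1995], [1330, 2059]].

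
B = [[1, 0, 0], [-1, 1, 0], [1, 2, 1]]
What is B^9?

B = I + N where N = [[0, 0, 0], [-1, 0, 0], [1, 2, 0]] is strictly lower-triangular, so N^3 = 0.
(I + N)^9 = I + 9·N + 36·N^2 = [[1, 0, 0], [-9, 1, 0], [-63, 18, 1]].

[[1, 0, 0], [-9, 1, 0], [-63, 18, 1]]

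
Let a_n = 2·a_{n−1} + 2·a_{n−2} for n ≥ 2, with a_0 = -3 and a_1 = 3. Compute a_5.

With companion matrix B = [[2, 2], [1, 0]], [a_n, a_{n−1}]ᵀ = B·[a_{n−1}, a_{n−2}]ᵀ, so [a_5, a_4]ᵀ = B⁴·[a_1, a_0]ᵀ.
B⁴ = [[44, 32], [16, 12]], giving [a_5, a_4]ᵀ = [[36], [12]].

36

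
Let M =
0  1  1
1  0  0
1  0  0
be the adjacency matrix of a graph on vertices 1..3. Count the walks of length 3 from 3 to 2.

0

The number of length-3 walks from vertex 3 to vertex 2 is entry (3,2) of M³, where M is the adjacency matrix.
M² = [[2, 0, 0], [0, 1, 1], [0, 1, 1]]
M³ = [[0, 2, 2], [2, 0, 0], [2, 0, 0]]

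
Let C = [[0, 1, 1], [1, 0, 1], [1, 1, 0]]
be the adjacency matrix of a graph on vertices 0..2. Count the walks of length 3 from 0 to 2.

The number of length-3 walks from vertex 0 to vertex 2 is entry (0,2) of C^3, where C is the adjacency matrix.
C^2 = [[2, 1, 1], [1, 2, 1], [1, 1, 2]]
C^3 = [[2, 3, 3], [3, 2, 3], [3, 3, 2]]

3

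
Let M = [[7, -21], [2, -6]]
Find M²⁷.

M² = M (a projection; rank 1, trace 1), so M²⁷ = M.

[[7, -21], [2, -6]]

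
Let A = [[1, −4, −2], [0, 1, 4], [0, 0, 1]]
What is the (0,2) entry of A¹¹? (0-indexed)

−902

A = I + N where N = [[0, −4, −2], [0, 0, 4], [0, 0, 0]] is strictly upper-triangular, so N³ = 0.
(I + N)¹¹ = I + 11·N + 55·N² = [[1, −44, −902], [0, 1, 44], [0, 0, 1]].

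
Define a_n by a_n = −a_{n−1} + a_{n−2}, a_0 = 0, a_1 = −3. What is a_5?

With companion matrix T = [[−1, 1], [1, 0]], [a_n, a_{n−1}]ᵀ = T·[a_{n−1}, a_{n−2}]ᵀ, so [a_5, a_4]ᵀ = T^4·[a_1, a_0]ᵀ.
T^4 = [[5, −3], [−3, 2]], giving [a_5, a_4]ᵀ = [[−15], [9]].

−15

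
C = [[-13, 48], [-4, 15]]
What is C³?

[[-85, 336], [-28, 111]]

tr C = 2 and det C = -3, so the characteristic polynomial is λ² − (2)λ + (-3) with roots 3 and -1.
Eigenvectors give P = [[3, 4], [1, 1]] with P⁻¹ = [[-1, 4], [1, -3]], and C = P·diag(3, -1)·P⁻¹.
Then C³ = P·diag(27, -1)·P⁻¹ = [[81, -4], [27, -1]] · [[-1, 4], [1, -3]] = [[-85, 336], [-28, 111]].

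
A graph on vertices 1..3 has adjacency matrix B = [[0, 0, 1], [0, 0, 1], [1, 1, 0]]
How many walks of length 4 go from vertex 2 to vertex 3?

0

The number of length-4 walks from vertex 2 to vertex 3 is entry (2,3) of B^4, where B is the adjacency matrix.
B^2 = [[1, 1, 0], [1, 1, 0], [0, 0, 2]]
B^3 = [[0, 0, 2], [0, 0, 2], [2, 2, 0]]
B^4 = [[2, 2, 0], [2, 2, 0], [0, 0, 4]]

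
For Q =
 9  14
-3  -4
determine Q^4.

[[471, 910], [-195, -374]]

tr Q = 5 and det Q = 6, so the characteristic polynomial is λ² − (5)λ + (6) with roots 2 and 3.
Eigenvectors give P = [[-2, 7], [1, -3]] with P⁻¹ = [[3, 7], [1, 2]], and Q = P·diag(2, 3)·P⁻¹.
Then Q^4 = P·diag(16, 81)·P⁻¹ = [[-32, 567], [16, -243]] · [[3, 7], [1, 2]] = [[471, 910], [-195, -374]].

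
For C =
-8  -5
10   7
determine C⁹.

tr C = -1 and det C = -6, so the characteristic polynomial is λ² − (-1)λ + (-6) with roots -3 and 2.
Eigenvectors give P = [[-1, -1], [1, 2]] with P⁻¹ = [[-2, -1], [1, 1]], and C = P·diag(-3, 2)·P⁻¹.
Then C⁹ = P·diag(-19683, 512)·P⁻¹ = [[19683, -512], [-19683, 1024]] · [[-2, -1], [1, 1]] = [[-39878, -20195], [40390, 20707]].

[[-39878, -20195], [40390, 20707]]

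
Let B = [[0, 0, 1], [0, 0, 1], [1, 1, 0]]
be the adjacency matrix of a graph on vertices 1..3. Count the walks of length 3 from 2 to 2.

0

The number of length-3 walks from vertex 2 to vertex 2 is entry (2,2) of B³, where B is the adjacency matrix.
B² = [[1, 1, 0], [1, 1, 0], [0, 0, 2]]
B³ = [[0, 0, 2], [0, 0, 2], [2, 2, 0]]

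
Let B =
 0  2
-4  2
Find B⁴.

[[32, -48], [96, -16]]

B² = [[-8, 4], [-8, -4]]
B³ = [[-16, -8], [16, -24]]
B⁴ = [[32, -48], [96, -16]]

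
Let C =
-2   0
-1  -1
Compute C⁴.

C² = [[4, 0], [3, 1]]
C³ = [[-8, 0], [-7, -1]]
C⁴ = [[16, 0], [15, 1]]

[[16, 0], [15, 1]]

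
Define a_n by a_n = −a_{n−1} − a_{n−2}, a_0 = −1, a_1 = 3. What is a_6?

With companion matrix A = [[−1, −1], [1, 0]], [a_n, a_{n−1}]ᵀ = A·[a_{n−1}, a_{n−2}]ᵀ, so [a_6, a_5]ᵀ = A⁵·[a_1, a_0]ᵀ.
A⁵ = [[0, 1], [−1, −1]], giving [a_6, a_5]ᵀ = [[−1], [−2]].

−1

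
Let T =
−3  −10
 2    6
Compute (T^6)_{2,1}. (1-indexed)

tr T = 3 and det T = 2, so the characteristic polynomial is λ² − (3)λ + (2) with roots 1 and 2.
Eigenvectors give P = [[5, −2], [−2, 1]] with P⁻¹ = [[1, 2], [2, 5]], and T = P·diag(1, 2)·P⁻¹.
Then T^6 = P·diag(1, 64)·P⁻¹ = [[5, −128], [−2, 64]] · [[1, 2], [2, 5]] = [[−251, −630], [126, 316]].

126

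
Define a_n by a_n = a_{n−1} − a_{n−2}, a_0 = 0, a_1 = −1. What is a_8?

−1

With companion matrix Q = [[1, −1], [1, 0]], [a_n, a_{n−1}]ᵀ = Q·[a_{n−1}, a_{n−2}]ᵀ, so [a_8, a_7]ᵀ = Q^7·[a_1, a_0]ᵀ.
Q^7 = [[1, −1], [1, 0]], giving [a_8, a_7]ᵀ = [[−1], [−1]].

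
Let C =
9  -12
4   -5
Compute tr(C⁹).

19684

tr C = 4 and det C = 3, so the characteristic polynomial is λ² − (4)λ + (3) with roots 1 and 3.
Eigenvectors give P = [[-3, 2], [-2, 1]] with P⁻¹ = [[1, -2], [2, -3]], and C = P·diag(1, 3)·P⁻¹.
Then C⁹ = P·diag(1, 19683)·P⁻¹ = [[-3, 39366], [-2, 19683]] · [[1, -2], [2, -3]] = [[78729, -118092], [39364, -59045]].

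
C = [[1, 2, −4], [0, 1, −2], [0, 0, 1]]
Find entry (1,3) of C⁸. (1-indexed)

−144

C = I + N where N = [[0, 2, −4], [0, 0, −2], [0, 0, 0]] is strictly upper-triangular, so N³ = 0.
(I + N)⁸ = I + 8·N + 28·N² = [[1, 16, −144], [0, 1, −16], [0, 0, 1]].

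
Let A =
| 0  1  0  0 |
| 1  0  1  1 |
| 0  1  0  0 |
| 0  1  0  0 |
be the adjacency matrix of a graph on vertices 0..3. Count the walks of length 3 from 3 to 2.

0

The number of length-3 walks from vertex 3 to vertex 2 is entry (3,2) of A^3, where A is the adjacency matrix.
A^2 = [[1, 0, 1, 1], [0, 3, 0, 0], [1, 0, 1, 1], [1, 0, 1, 1]]
A^3 = [[0, 3, 0, 0], [3, 0, 3, 3], [0, 3, 0, 0], [0, 3, 0, 0]]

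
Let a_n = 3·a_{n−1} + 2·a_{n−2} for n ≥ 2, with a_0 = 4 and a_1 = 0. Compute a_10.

178904

With companion matrix T = [[3, 2], [1, 0]], [a_n, a_{n−1}]ᵀ = T·[a_{n−1}, a_{n−2}]ᵀ, so [a_10, a_9]ᵀ = T⁹·[a_1, a_0]ᵀ.
T⁹ = [[79647, 44726], [22363, 12558]], giving [a_10, a_9]ᵀ = [[178904], [50232]].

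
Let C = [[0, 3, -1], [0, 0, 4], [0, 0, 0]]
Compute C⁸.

[[0, 0, 0], [0, 0, 0], [0, 0, 0]]

C is strictly triangular, hence nilpotent: C³ = 0, so C⁸ = 0.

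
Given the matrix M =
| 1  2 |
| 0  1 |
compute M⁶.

M = I + N where N = [[0, 2], [0, 0]] is strictly upper-triangular, so N² = 0.
(I + N)⁶ = I + 6·N = [[1, 12], [0, 1]].

[[1, 12], [0, 1]]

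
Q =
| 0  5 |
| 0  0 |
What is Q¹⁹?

[[0, 0], [0, 0]]

Q is strictly triangular, hence nilpotent: Q² = 0, so Q¹⁹ = 0.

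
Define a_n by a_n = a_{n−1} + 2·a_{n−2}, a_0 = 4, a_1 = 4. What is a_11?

With companion matrix C = [[1, 2], [1, 0]], [a_n, a_{n−1}]ᵀ = C·[a_{n−1}, a_{n−2}]ᵀ, so [a_11, a_10]ᵀ = C¹⁰·[a_1, a_0]ᵀ.
C¹⁰ = [[683, 682], [341, 342]], giving [a_11, a_10]ᵀ = [[5460], [2732]].

5460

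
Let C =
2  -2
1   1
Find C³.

C² = [[2, -6], [3, -1]]
C³ = [[-2, -10], [5, -7]]

[[-2, -10], [5, -7]]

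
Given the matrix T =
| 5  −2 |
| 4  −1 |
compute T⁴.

tr T = 4 and det T = 3, so the characteristic polynomial is λ² − (4)λ + (3) with roots 1 and 3.
Eigenvectors give P = [[−1, 1], [−2, 1]] with P⁻¹ = [[1, −1], [2, −1]], and T = P·diag(1, 3)·P⁻¹.
Then T⁴ = P·diag(1, 81)·P⁻¹ = [[−1, 81], [−2, 81]] · [[1, −1], [2, −1]] = [[161, −80], [160, −79]].

[[161, −80], [160, −79]]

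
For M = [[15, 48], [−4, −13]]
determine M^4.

tr M = 2 and det M = −3, so the characteristic polynomial is λ² − (2)λ + (−3) with roots 3 and −1.
Eigenvectors give P = [[4, −3], [−1, 1]] with P⁻¹ = [[1, 3], [1, 4]], and M = P·diag(3, −1)·P⁻¹.
Then M^4 = P·diag(81, 1)·P⁻¹ = [[324, −3], [−81, 1]] · [[1, 3], [1, 4]] = [[321, 960], [−80, −239]].

[[321, 960], [−80, −239]]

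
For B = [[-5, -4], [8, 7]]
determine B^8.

[[-6559, -6560], [13120, 13121]]

tr B = 2 and det B = -3, so the characteristic polynomial is λ² − (2)λ + (-3) with roots 3 and -1.
Eigenvectors give P = [[-1, -1], [2, 1]] with P⁻¹ = [[1, 1], [-2, -1]], and B = P·diag(3, -1)·P⁻¹.
Then B^8 = P·diag(6561, 1)·P⁻¹ = [[-6561, -1], [13122, 1]] · [[1, 1], [-2, -1]] = [[-6559, -6560], [13120, 13121]].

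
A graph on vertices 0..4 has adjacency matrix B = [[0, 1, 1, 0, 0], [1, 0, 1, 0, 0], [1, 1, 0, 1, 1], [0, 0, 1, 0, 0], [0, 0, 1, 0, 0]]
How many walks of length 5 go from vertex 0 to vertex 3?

The number of length-5 walks from vertex 0 to vertex 3 is entry (0,3) of B^5, where B is the adjacency matrix.
B^2 = [[2, 1, 1, 1, 1], [1, 2, 1, 1, 1], [1, 1, 4, 0, 0], [1, 1, 0, 1, 1], [1, 1, 0, 1, 1]]
B^3 = [[2, 3, 5, 1, 1], [3, 2, 5, 1, 1], [5, 5, 2, 4, 4], [1, 1, 4, 0, 0], [1, 1, 4, 0, 0]]
B^4 = [[8, 7, 7, 5, 5], [7, 8, 7, 5, 5], [7, 7, 18, 2, 2], [5, 5, 2, 4, 4], [5, 5, 2, 4, 4]]
B^5 = [[14, 15, 25, 7, 7], [15, 14, 25, 7, 7], [25, 25, 18, 18, 18], [7, 7, 18, 2, 2], [7, 7, 18, 2, 2]]

7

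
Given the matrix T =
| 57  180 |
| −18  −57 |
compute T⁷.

[[41553, 131220], [−13122, −41553]]

tr T = 0 and det T = −9, so the characteristic polynomial is λ² − (0)λ + (−9) with roots −3 and 3.
Eigenvectors give P = [[3, 10], [−1, −3]] with P⁻¹ = [[−3, −10], [1, 3]], and T = P·diag(−3, 3)·P⁻¹.
Then T⁷ = P·diag(−2187, 2187)·P⁻¹ = [[−6561, 21870], [2187, −6561]] · [[−3, −10], [1, 3]] = [[41553, 131220], [−13122, −41553]].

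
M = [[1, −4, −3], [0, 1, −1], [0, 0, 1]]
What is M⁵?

[[1, −20, 25], [0, 1, −5], [0, 0, 1]]

M = I + N where N = [[0, −4, −3], [0, 0, −1], [0, 0, 0]] is strictly upper-triangular, so N³ = 0.
(I + N)⁵ = I + 5·N + 10·N² = [[1, −20, 25], [0, 1, −5], [0, 0, 1]].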